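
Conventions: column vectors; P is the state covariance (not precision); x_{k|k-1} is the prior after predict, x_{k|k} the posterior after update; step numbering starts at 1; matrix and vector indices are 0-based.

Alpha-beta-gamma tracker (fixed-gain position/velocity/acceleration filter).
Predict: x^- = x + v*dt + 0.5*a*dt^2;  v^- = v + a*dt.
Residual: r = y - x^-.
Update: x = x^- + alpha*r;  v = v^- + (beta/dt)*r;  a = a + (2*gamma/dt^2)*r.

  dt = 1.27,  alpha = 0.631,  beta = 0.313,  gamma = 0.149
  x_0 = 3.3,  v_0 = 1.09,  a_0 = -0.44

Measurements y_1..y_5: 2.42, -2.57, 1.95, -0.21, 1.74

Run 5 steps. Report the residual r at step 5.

resid = 6.1883

step 1: x_pred=4.3295  r=-1.9095  x^+=3.1246  v^+=0.0606  a^+=-0.7928
step 2: x_pred=2.5622  r=-5.1322  x^+=-0.6762  v^+=-2.2111  a^+=-1.7410
step 3: x_pred=-4.8884  r=6.8384  x^+=-0.5734  v^+=-2.7368  a^+=-0.4776
step 4: x_pred=-4.4343  r=4.2243  x^+=-1.7688  v^+=-2.3022  a^+=0.3029
step 5: x_pred=-4.4483  r=6.1883  x^+=-0.5435  v^+=-0.3924  a^+=1.4463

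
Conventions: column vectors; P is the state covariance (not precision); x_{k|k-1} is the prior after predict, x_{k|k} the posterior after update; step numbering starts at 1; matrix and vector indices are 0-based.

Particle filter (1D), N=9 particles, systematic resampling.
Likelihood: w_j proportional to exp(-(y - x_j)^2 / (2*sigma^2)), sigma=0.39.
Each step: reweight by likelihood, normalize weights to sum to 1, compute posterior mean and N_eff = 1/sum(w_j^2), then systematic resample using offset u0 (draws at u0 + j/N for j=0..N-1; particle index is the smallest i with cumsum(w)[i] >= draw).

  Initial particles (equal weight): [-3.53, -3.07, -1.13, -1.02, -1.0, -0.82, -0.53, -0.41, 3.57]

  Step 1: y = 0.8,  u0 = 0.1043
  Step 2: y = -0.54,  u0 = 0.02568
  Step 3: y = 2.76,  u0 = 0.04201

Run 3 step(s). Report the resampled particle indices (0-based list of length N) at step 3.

step 1: w=[0.0000, 0.0000, 0.0004, 0.0016, 0.0021, 0.0158, 0.2632, 0.7168, 0.0000]  mean=-0.4506  Neff=1.7141  idx=[6, 6, 7, 7, 7, 7, 7, 7, 7]
step 2: w=[0.1160, 0.1160, 0.1097, 0.1097, 0.1097, 0.1097, 0.1097, 0.1097, 0.1097]  mean=-0.4378  Neff=8.9951  idx=[0, 1, 2, 3, 4, 5, 6, 7, 8]
step 3: w=[0.0109, 0.0109, 0.1397, 0.1397, 0.1397, 0.1397, 0.1397, 0.1397, 0.1397]  mean=-0.4126  Neff=7.3036  idx=[2, 2, 3, 4, 5, 6, 6, 7, 8]

resampled_idx = [2, 2, 3, 4, 5, 6, 6, 7, 8]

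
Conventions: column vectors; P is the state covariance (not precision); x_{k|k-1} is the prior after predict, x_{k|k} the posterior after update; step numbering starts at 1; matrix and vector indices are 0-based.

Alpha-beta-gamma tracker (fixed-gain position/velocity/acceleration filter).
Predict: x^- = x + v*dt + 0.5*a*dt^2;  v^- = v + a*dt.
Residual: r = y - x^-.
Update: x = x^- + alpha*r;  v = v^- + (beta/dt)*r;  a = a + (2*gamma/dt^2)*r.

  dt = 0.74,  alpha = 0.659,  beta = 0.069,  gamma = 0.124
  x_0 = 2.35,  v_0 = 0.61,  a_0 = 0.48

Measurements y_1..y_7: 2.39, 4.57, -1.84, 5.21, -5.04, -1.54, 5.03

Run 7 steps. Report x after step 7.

step 1: x_pred=2.9328  r=-0.5428  x^+=2.5751  v^+=0.9146  a^+=0.2342
step 2: x_pred=3.3160  r=1.2540  x^+=4.1424  v^+=1.2048  a^+=0.8021
step 3: x_pred=5.2535  r=-7.0935  x^+=0.5789  v^+=1.1369  a^+=-2.4105
step 4: x_pred=0.7602  r=4.4498  x^+=3.6926  v^+=-0.2319  a^+=-0.3952
step 5: x_pred=3.4128  r=-8.4528  x^+=-2.1576  v^+=-1.3126  a^+=-4.2234
step 6: x_pred=-4.2853  r=2.7453  x^+=-2.4761  v^+=-4.1819  a^+=-2.9801
step 7: x_pred=-6.3867  r=11.4167  x^+=1.1369  v^+=-5.3226  a^+=2.1904

x_post = 1.1369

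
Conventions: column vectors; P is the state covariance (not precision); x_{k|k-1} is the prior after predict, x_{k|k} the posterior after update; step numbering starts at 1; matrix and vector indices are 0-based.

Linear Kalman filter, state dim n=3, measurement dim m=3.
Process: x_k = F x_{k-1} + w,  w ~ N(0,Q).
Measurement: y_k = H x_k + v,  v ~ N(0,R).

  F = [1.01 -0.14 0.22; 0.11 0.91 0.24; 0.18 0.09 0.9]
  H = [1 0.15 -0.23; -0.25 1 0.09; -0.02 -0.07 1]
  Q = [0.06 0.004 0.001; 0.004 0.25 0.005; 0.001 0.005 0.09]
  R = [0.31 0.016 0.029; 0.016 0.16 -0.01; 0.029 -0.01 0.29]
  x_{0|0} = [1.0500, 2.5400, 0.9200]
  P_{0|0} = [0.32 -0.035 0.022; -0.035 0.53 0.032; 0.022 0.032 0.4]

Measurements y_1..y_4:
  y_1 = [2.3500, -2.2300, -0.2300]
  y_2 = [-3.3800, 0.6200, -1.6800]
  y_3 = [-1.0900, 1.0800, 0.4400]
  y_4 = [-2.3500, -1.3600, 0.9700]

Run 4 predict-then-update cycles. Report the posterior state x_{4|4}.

x_post = [-1.2836, -1.0396, 0.0068]

step 1: x^-=[0.9073, 2.6477, 1.2456]  P^-=[0.4339 -0.0273 0.1469; -0.0273 0.7239 0.1651; 0.1469 0.1651 0.4398]  S=[0.6963 -0.0333 0.0885; -0.0333 0.9514 0.1082; 0.0885 0.1082 0.7045]  K=[0.5436 -0.1268 0.1501; 0.0958 0.7836 0.0308; 0.0325 0.1114 0.5826]  nu=[1.3320, -4.7630, -1.2721]  x^+=[2.0446, -0.9960, 0.0171]  P^+=[0.1821 0.0265 0.0660; 0.0265 0.1320 0.0136; 0.0660 0.0136 0.1710]
step 2: x^-=[2.2082, -0.6774, 0.2938]  P^-=[0.2776 0.0602 0.1292; 0.0602 0.3861 0.0818; 0.1292 0.0818 0.2600]  S=[0.5630 0.0585 0.0986; 0.0585 0.5443 0.0364; 0.0986 0.0364 0.5355]  K=[0.4361 -0.0521 0.1463; 0.0994 0.6821 0.0354; 0.0556 0.0977 0.4531]  nu=[-5.4191, 1.8230, -1.9770]  x^+=[-0.5391, -0.0426, -0.7253]  P^+=[0.1482 0.0288 0.0606; 0.0288 0.1162 0.0150; 0.0606 0.0150 0.1343]
step 3: x^-=[-0.6981, -0.2722, -0.7537]  P^-=[0.2378 0.0574 0.1108; 0.0574 0.3713 0.0727; 0.1108 0.0727 0.2275]  S=[0.5294 0.0634 0.0872; 0.0634 0.5274 0.0299; 0.0872 0.0299 0.5050]  K=[0.3999 -0.0407 0.1354; 0.0956 0.6758 0.0338; 0.0503 0.0942 0.4218]  nu=[-0.5244, 1.2455, 1.1607]  x^+=[-0.8013, 0.5586, -0.1731]  P^+=[0.1360 0.0275 0.0559; 0.0275 0.1149 0.0144; 0.0559 0.0144 0.1250]
step 4: x^-=[-0.9256, 0.3786, -0.2498]  P^-=[0.2232 0.0532 0.1023; 0.0532 0.3687 0.0689; 0.1023 0.0689 0.2179]  S=[0.5172 0.0624 0.0809; 0.0624 0.5256 0.0275; 0.0809 0.0275 0.4962]  K=[0.3861 -0.0400 0.1290; 0.0927 0.6753 0.0322; 0.0452 0.0928 0.4128]  nu=[-1.5386, -1.9476, 1.2278]  x^+=[-1.2836, -1.0396, 0.0068]  P^+=[0.1311 0.0265 0.0535; 0.0265 0.1146 0.0138; 0.0535 0.0138 0.1221]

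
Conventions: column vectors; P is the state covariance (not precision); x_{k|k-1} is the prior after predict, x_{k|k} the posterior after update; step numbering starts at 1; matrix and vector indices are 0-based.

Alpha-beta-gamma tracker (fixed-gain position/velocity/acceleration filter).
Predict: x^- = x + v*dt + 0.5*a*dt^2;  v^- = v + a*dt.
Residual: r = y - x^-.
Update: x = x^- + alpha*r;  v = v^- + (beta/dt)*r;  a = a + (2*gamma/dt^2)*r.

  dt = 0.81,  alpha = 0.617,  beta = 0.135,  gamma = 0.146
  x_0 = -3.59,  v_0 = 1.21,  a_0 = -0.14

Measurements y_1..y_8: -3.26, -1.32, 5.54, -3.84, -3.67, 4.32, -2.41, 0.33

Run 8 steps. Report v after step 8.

step 1: x_pred=-2.6558  r=-0.6042  x^+=-3.0286  v^+=0.9959  a^+=-0.4089
step 2: x_pred=-2.3561  r=1.0361  x^+=-1.7168  v^+=0.8374  a^+=0.0522
step 3: x_pred=-1.0214  r=6.5614  x^+=3.0270  v^+=1.9732  a^+=2.9724
step 4: x_pred=5.6004  r=-9.4404  x^+=-0.2243  v^+=2.8075  a^+=-1.2291
step 5: x_pred=1.6465  r=-5.3165  x^+=-1.6338  v^+=0.9258  a^+=-3.5952
step 6: x_pred=-2.0633  r=6.3833  x^+=1.8752  v^+=-0.9224  a^+=-0.7543
step 7: x_pred=0.8806  r=-3.2906  x^+=-1.1497  v^+=-2.0819  a^+=-2.2188
step 8: x_pred=-3.5639  r=3.8939  x^+=-1.1614  v^+=-3.2301  a^+=-0.4858

v_post = -3.2301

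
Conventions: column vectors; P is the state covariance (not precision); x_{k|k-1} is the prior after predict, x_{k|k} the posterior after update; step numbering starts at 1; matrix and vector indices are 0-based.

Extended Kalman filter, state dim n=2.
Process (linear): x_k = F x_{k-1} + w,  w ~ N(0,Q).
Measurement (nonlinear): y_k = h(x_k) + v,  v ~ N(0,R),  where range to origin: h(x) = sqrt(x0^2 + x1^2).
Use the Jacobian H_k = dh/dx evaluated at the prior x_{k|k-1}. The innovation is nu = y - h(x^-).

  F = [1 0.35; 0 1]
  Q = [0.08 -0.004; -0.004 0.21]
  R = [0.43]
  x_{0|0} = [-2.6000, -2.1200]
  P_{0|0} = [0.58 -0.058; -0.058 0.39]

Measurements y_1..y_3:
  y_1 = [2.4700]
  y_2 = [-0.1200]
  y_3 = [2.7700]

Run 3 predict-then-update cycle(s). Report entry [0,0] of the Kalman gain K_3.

step 1: x^-=[-3.3420, -2.1200]  P^-=[0.6672 0.0745; 0.0745 0.6000]  H_jac=[-0.8444 -0.5357]  S=[1.1453]  K=[-0.5268; -0.3356]  nu=[-1.4877]  x^+=[-2.5583, -1.6208]  P^+=[0.3494 -0.1279; -0.1279 0.4710]
step 2: x^-=[-3.1256, -1.6208]  P^-=[0.3975 0.0329; 0.0329 0.6810]  H_jac=[-0.8877 -0.4603]  S=[0.9145]  K=[-0.4025; -0.3748]  nu=[-3.6409]  x^+=[-1.6603, -0.2563]  P^+=[0.2494 -0.1050; -0.1050 0.5526]
step 3: x^-=[-1.7500, -0.2563]  P^-=[0.3236 0.0844; 0.0844 0.7626]  H_jac=[-0.9894 -0.1449]  S=[0.7870]  K=[-0.4224; -0.2465]  nu=[1.0013]  x^+=[-2.1729, -0.5031]  P^+=[0.1832 0.0025; 0.0025 0.7148]

K[0,0] = -0.4224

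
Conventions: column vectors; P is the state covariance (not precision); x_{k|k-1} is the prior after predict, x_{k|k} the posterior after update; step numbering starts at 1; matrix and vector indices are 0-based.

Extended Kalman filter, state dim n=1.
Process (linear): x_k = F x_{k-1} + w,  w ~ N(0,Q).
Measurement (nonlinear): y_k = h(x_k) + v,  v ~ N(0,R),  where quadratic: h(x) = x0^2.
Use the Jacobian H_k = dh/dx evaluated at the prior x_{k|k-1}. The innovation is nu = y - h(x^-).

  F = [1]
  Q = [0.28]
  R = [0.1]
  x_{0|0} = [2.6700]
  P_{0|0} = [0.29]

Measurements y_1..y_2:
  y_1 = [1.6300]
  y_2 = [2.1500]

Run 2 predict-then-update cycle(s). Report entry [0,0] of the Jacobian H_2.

H_jac[0,0] = 3.2931

step 1: x^-=[2.6700]  P^-=[0.5700]  H_jac=[5.3400]  S=[16.3539]  K=[0.1861]  nu=[-5.4989]  x^+=[1.6465]  P^+=[0.0035]
step 2: x^-=[1.6465]  P^-=[0.2835]  H_jac=[3.2931]  S=[3.1742]  K=[0.2941]  nu=[-0.5611]  x^+=[1.4815]  P^+=[0.0089]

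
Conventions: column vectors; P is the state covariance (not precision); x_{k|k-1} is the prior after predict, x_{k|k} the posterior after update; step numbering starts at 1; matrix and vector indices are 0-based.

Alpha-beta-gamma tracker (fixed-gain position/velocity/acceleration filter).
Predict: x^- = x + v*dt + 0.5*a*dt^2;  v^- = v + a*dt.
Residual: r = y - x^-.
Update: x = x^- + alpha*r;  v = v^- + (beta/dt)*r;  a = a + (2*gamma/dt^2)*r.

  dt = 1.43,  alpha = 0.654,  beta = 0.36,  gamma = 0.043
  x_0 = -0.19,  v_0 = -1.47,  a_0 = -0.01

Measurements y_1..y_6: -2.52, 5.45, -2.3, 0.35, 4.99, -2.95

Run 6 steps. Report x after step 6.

x_post = 0.2211

step 1: x_pred=-2.3023  r=-0.2177  x^+=-2.4447  v^+=-1.5391  a^+=-0.0192
step 2: x_pred=-4.6652  r=10.1152  x^+=1.9501  v^+=0.9800  a^+=0.4062
step 3: x_pred=3.7669  r=-6.0669  x^+=-0.2009  v^+=0.0336  a^+=0.1511
step 4: x_pred=0.0017  r=0.3483  x^+=0.2295  v^+=0.3374  a^+=0.1657
step 5: x_pred=0.8814  r=4.1086  x^+=3.5684  v^+=1.6087  a^+=0.3385
step 6: x_pred=6.2150  r=-9.1650  x^+=0.2211  v^+=-0.2144  a^+=-0.0469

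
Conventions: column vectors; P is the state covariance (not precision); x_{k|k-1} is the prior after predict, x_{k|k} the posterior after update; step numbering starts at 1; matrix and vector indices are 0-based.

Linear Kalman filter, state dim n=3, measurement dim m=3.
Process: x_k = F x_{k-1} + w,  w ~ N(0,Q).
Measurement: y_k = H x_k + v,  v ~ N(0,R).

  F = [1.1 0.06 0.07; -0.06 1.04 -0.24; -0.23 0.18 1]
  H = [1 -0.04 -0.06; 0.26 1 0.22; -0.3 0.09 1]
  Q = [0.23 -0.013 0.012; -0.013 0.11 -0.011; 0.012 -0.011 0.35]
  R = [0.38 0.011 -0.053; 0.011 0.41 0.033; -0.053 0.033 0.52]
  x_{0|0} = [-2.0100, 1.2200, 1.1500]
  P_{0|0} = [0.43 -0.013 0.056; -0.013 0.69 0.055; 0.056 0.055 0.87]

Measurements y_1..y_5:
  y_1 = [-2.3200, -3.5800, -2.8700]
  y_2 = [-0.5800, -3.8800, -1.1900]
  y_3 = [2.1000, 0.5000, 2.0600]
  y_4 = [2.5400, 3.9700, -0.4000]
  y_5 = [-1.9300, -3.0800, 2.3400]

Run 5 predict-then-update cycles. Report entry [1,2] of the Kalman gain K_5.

K[1,2] = -0.0941

step 1: x^-=[-2.0573, 1.1134, 1.8319]  P^-=[0.7644 -0.0396 0.0339; -0.0396 0.8837 -0.0269; 0.0339 -0.0269 1.2602]  S=[1.1493 0.1274 -0.3295; 0.1274 1.3779 0.3202; -0.3295 0.3202 1.8332]  K=[0.6578 0.0603 -0.0009; -0.1705 0.6716 -0.1128; 0.1671 0.0078 0.7093]  nu=[-0.1082, -4.5615, -5.4193]  x^+=[-2.3989, -1.3204, -2.0654]  P^+=[0.2517 -0.0436 0.0461; -0.0436 0.2959 -0.0672; 0.0461 -0.0672 0.3801]
step 2: x^-=[-2.8626, -0.7336, -1.7514]  P^-=[0.5382 -0.0836 0.0152; -0.0836 0.4931 -0.0996; 0.0152 -0.0996 0.7112]  S=[0.9260 0.0491 -0.2475; 0.0491 0.8884 0.1163; -0.2475 0.1163 1.2611]  K=[0.5788 0.0368 -0.0118; -0.1610 0.5285 -0.1043; 0.1305 -0.0148 0.5802]  nu=[2.1481, -2.0168, -0.2314]  x^+=[-1.6907, -2.1212, -1.5756]  P^+=[0.2213 -0.0441 0.0348; -0.0441 0.2368 -0.0628; 0.0348 -0.0628 0.3104]
step 3: x^-=[-2.0973, -1.7265, -1.5686]  P^-=[0.4991 -0.0814 0.0053; -0.0814 0.4226 -0.0898; 0.0053 -0.0898 0.6448]  S=[0.8876 0.0421 -0.2418; 0.0421 0.8163 0.1059; -0.2418 0.1059 1.1982]  K=[0.5595 0.0340 -0.0168; -0.1543 0.4881 -0.0971; 0.1182 -0.0127 0.5551]  nu=[4.0341, 3.1168, 3.1548]  x^+=[0.2129, -1.1337, 0.6199]  P^+=[0.2140 -0.0429 0.0308; -0.0429 0.2193 -0.0588; 0.0308 -0.0588 0.2965]
step 4: x^-=[0.2096, -1.3406, 0.3669]  P^-=[0.4898 -0.0790 0.0022; -0.0790 0.4007 -0.0862; 0.0022 -0.0862 0.6331]  S=[0.8783 0.0422 -0.2413; 0.0422 0.7956 0.1045; -0.2413 0.1045 1.1879]  K=[0.5544 0.0344 -0.0182; -0.1511 0.4743 -0.0947; 0.1148 -0.0109 0.5502]  nu=[2.2988, 5.1754, -0.5833]  x^+=[1.6727, 0.8223, 0.2534]  P^+=[0.2121 -0.0421 0.0297; -0.0421 0.2133 -0.0574; 0.0297 -0.0574 0.2937]
step 5: x^-=[1.9070, 0.6940, 0.0167]  P^-=[0.4874 -0.0779 0.0015; -0.0779 0.3931 -0.0855; 0.0015 -0.0855 0.6310]  S=[0.8760 0.0427 -0.2411; 0.0427 0.7886 0.1039; -0.2411 0.1039 1.1860]  K=[0.5531 0.0348 -0.0186; -0.1499 0.4694 -0.0941; 0.1140 -0.0104 0.5493]  nu=[-3.8083, -4.2735, 2.8330]  x^+=[-0.4004, -1.0080, 1.1829]  P^+=[0.2116 -0.0418 0.0294; -0.0418 0.2111 -0.0570; 0.0294 -0.0570 0.2932]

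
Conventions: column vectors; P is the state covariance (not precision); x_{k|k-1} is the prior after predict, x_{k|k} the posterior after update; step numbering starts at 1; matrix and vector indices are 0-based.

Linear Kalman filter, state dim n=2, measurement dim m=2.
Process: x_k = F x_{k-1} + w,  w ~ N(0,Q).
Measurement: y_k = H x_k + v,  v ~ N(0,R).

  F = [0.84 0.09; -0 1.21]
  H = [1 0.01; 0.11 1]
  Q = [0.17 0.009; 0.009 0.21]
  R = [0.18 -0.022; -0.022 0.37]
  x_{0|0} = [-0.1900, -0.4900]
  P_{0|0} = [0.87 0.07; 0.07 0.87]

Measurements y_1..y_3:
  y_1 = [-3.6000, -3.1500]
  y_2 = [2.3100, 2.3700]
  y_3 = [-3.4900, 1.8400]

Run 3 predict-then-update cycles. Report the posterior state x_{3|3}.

x_post = [-1.7902, 1.2947]

step 1: x^-=[-0.2037, -0.5929]  P^-=[0.8015 0.1749; 0.1749 1.4838]  S=[0.9851 0.2561; 0.2561 1.9019]  K=[0.8077 0.0296; -0.0133 0.7920]  nu=[-3.3904, -2.5347]  x^+=[-3.0169, -2.5554]  P^+=[0.1450 -0.0228; -0.0228 0.2959]
step 2: x^-=[-2.7642, -3.0920]  P^-=[0.2712 0.0181; 0.0181 0.6432]  S=[0.4517 0.0324; 0.0324 1.0204]  K=[0.5989 0.0280; 0.0090 0.6320]  nu=[5.1051, 5.7661]  x^+=[0.4546, 0.5977]  P^+=[0.1073 -0.0146; -0.0146 0.2352]
step 3: x^-=[0.4356, 0.7232]  P^-=[0.2454 0.0197; 0.0197 0.5544]  S=[0.4259 0.0303; 0.0303 0.9317]  K=[0.5745 0.0315; 0.0169 0.5968]  nu=[-3.9329, 1.0689]  x^+=[-1.7902, 1.2947]  P^+=[0.1028 -0.0123; -0.0123 0.2218]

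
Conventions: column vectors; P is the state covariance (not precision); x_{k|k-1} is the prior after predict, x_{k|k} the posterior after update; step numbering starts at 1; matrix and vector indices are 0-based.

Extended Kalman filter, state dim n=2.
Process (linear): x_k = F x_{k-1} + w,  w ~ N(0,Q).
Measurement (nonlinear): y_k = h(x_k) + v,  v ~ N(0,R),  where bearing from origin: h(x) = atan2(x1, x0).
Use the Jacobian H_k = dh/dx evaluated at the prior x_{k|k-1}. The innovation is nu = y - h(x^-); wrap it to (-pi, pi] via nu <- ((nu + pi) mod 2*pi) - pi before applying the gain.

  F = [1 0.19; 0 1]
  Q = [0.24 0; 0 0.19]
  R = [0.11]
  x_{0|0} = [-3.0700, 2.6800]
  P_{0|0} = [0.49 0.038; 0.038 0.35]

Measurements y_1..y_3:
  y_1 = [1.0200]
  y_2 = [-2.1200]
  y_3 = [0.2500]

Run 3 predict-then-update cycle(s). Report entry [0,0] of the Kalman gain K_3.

step 1: x^-=[-2.5608, 2.6800]  P^-=[0.7571 0.1045; 0.1045 0.5400]  H_jac=[-0.1950 -0.1864]  S=[0.1652]  K=[-1.0120; -0.7328]  nu=[-1.3135]  x^+=[-1.2316, 3.6425]  P^+=[0.5879 -0.0180; -0.0180 0.4513]
step 2: x^-=[-0.5395, 3.6425]  P^-=[0.8374 0.0678; 0.0678 0.6413]  H_jac=[-0.2686 -0.0398]  S=[0.1729]  K=[-1.3167; -0.2529]  nu=[2.4454]  x^+=[-3.7593, 3.0241]  P^+=[0.5376 0.0102; 0.0102 0.6303]
step 3: x^-=[-3.1847, 3.0241]  P^-=[0.8043 0.1299; 0.1299 0.8203]  H_jac=[-0.1568 -0.1651]  S=[0.1589]  K=[-0.9288; -0.9808]  nu=[-2.1321]  x^+=[-1.2044, 5.1152]  P^+=[0.6672 -0.0148; -0.0148 0.6674]

K[0,0] = -0.9288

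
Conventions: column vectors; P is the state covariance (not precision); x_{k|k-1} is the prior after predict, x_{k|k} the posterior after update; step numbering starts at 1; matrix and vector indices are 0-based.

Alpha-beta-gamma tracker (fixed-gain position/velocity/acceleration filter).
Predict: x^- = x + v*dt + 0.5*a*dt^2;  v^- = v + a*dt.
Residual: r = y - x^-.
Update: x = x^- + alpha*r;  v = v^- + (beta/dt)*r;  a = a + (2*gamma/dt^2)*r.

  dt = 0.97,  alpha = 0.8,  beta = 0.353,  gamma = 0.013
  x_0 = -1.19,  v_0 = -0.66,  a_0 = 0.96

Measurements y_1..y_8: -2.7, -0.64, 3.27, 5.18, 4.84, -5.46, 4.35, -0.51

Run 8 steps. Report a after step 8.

a_post = 0.5474

step 1: x_pred=-1.3786  r=-1.3214  x^+=-2.4357  v^+=-0.2097  a^+=0.9235
step 2: x_pred=-2.2047  r=1.5647  x^+=-0.9529  v^+=1.2555  a^+=0.9667
step 3: x_pred=0.7197  r=2.5503  x^+=2.7599  v^+=3.1213  a^+=1.0372
step 4: x_pred=6.2756  r=-1.0956  x^+=5.3991  v^+=3.7287  a^+=1.0069
step 5: x_pred=9.4897  r=-4.6497  x^+=5.7699  v^+=3.0133  a^+=0.8784
step 6: x_pred=9.1061  r=-14.5661  x^+=-2.5468  v^+=-1.4355  a^+=0.4759
step 7: x_pred=-3.7153  r=8.0653  x^+=2.7369  v^+=1.9613  a^+=0.6988
step 8: x_pred=4.9681  r=-5.4781  x^+=0.5856  v^+=0.6455  a^+=0.5474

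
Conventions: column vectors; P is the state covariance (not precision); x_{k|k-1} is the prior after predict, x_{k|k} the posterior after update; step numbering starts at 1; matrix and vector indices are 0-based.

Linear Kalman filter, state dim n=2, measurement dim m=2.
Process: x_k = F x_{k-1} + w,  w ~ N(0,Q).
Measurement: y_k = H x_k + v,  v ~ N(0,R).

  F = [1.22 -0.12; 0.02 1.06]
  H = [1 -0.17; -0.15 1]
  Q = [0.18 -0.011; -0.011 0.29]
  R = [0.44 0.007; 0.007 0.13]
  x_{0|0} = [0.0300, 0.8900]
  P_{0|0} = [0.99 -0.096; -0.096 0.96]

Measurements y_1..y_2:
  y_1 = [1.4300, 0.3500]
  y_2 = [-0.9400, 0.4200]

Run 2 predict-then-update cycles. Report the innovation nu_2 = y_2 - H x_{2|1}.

step 1: x^-=[-0.0702, 0.9440]  P^-=[1.6954 -0.2329; -0.2329 1.3650]  S=[2.2541 -0.7182; -0.7182 1.6030]  K=[0.7849 0.0477; 0.0840 0.9109]  nu=[1.6607, -0.6045]  x^+=[1.2045, 0.5328]  P^+=[0.3568 0.0652; 0.0652 0.1288]
step 2: x^-=[1.4055, 0.5888]  P^-=[0.6938 0.0655; 0.0655 0.4376]  S=[1.1242 -0.1043; -0.1043 0.5636]  K=[0.6114 0.0447; 0.0636 0.7708]  nu=[-2.2454, 0.0420]  x^+=[0.0345, 0.4784]  P^+=[0.2781 0.0518; 0.0518 0.1084]

innov = [-2.2454, 0.0420]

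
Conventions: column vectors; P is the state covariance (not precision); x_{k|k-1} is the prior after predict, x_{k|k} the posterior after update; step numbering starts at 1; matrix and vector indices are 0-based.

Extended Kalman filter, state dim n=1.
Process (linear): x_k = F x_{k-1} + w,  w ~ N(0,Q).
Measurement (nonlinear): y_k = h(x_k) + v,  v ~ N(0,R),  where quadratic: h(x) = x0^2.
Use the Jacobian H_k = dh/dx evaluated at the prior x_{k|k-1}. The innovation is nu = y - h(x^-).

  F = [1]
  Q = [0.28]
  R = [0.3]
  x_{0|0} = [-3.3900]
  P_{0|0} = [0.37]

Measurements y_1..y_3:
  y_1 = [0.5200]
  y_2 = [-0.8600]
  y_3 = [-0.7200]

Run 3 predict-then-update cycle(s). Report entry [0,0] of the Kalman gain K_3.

step 1: x^-=[-3.3900]  P^-=[0.6500]  H_jac=[-6.7800]  S=[30.1795]  K=[-0.1460]  nu=[-10.9721]  x^+=[-1.7878]  P^+=[0.0065]
step 2: x^-=[-1.7878]  P^-=[0.2865]  H_jac=[-3.5756]  S=[3.9623]  K=[-0.2585]  nu=[-4.0562]  x^+=[-0.7393]  P^+=[0.0217]
step 3: x^-=[-0.7393]  P^-=[0.3017]  H_jac=[-1.4785]  S=[0.9595]  K=[-0.4649]  nu=[-1.2665]  x^+=[-0.1505]  P^+=[0.0943]

K[0,0] = -0.4649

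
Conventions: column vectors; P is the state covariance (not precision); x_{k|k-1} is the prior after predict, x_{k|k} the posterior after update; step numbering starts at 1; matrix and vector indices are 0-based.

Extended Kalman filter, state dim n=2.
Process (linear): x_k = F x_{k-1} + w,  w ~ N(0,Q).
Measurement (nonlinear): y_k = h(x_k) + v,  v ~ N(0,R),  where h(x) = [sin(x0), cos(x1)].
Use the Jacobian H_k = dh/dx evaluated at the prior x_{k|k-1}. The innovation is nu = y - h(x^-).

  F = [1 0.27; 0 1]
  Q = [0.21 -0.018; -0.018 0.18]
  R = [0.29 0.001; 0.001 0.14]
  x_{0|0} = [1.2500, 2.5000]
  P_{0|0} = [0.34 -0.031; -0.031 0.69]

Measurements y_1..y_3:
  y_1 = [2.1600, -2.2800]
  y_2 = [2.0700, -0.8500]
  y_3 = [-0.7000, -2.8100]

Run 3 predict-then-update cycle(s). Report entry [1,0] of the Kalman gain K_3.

K[1,0] = -0.0205

step 1: x^-=[1.9250, 2.5000]  P^-=[0.5836 0.1373; 0.1373 0.8700]  H_jac=[-0.3468 0.0000; 0.0000 -0.5985]  S=[0.3602 0.0295; 0.0295 0.4516]  K=[-0.5500 -0.1460; -0.0380 -1.1504]  nu=[1.2221, -1.4789]  x^+=[1.4689, 4.1549]  P^+=[0.4602 0.0351; 0.0351 0.2692]
step 2: x^-=[2.5907, 4.1549]  P^-=[0.7088 0.0898; 0.0898 0.4492]  H_jac=[-0.8521 0.0000; 0.0000 0.8486]  S=[0.8046 -0.0639; -0.0639 0.4635]  K=[-0.7457 0.0615; -0.0301 0.8183]  nu=[1.5465, -0.3210]  x^+=[1.4176, 3.8458]  P^+=[0.2537 0.0093; 0.0093 0.1350]
step 3: x^-=[2.4560, 3.8458]  P^-=[0.4786 0.0277; 0.0277 0.3150]  H_jac=[-0.7740 0.0000; 0.0000 0.6474]  S=[0.5767 -0.0129; -0.0129 0.2720]  K=[-0.6415 0.0356; -0.0205 0.7487]  nu=[-1.3331, -2.0479]  x^+=[3.2384, 2.3399]  P^+=[0.2403 0.0067; 0.0067 0.1619]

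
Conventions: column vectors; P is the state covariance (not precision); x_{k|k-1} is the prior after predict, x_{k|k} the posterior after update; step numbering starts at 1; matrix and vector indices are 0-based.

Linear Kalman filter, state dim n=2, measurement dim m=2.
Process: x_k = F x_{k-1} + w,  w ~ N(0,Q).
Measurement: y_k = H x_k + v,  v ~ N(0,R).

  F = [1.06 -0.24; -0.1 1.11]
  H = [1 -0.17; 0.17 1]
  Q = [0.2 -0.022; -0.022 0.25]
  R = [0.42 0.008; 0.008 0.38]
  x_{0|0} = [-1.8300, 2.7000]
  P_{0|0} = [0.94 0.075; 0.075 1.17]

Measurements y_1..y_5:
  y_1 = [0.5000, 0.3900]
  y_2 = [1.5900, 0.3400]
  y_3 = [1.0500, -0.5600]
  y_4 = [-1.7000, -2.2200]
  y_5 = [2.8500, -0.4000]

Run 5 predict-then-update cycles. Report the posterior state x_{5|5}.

x_post = [1.2904, -1.1772]

step 1: x^-=[-2.5878, 3.1800]  P^-=[1.2854 -0.3433; -0.3433 1.6843]  S=[1.8708 -0.3932; -0.3932 1.9847]  K=[0.7357 0.0829; -0.1715 0.7852]  nu=[3.6284, -2.3501]  x^+=[-0.1131, 0.7123]  P^+=[0.3071 -0.0148; -0.0148 0.2995]
step 2: x^-=[-0.2909, 0.8019]  P^-=[0.5699 -0.1522; -0.1522 0.6254]  S=[1.0597 -0.1492; -0.1492 0.9702]  K=[0.5664 0.0301; -0.1604 0.5933]  nu=[2.0172, -0.4125]  x^+=[0.8393, 0.2337]  P^+=[0.2341 -0.0238; -0.0238 0.2282]
step 3: x^-=[0.8336, 0.1754]  P^-=[0.4883 -0.1362; -0.1362 0.5388]  S=[0.9702 -0.1329; -0.1329 0.8866]  K=[0.5298 0.0194; -0.1584 0.5579]  nu=[0.2462, -0.8772]  x^+=[0.9470, -0.3529]  P^+=[0.2183 -0.0255; -0.0255 0.2151]
step 4: x^-=[1.0886, -0.4864]  P^-=[0.4707 -0.1331; -0.1331 0.5228]  S=[0.9511 -0.1301; -0.1301 0.8712]  K=[0.5210 0.0169; -0.1581 0.5506]  nu=[-2.8713, -1.9186]  x^+=[-0.4399, -1.0889]  P^+=[0.2146 -0.0259; -0.0259 0.2123]
step 5: x^-=[-0.2049, -1.1647]  P^-=[0.4665 -0.1324; -0.1324 0.5195]  S=[0.9465 -0.1296; -0.1296 0.8680]  K=[0.5189 0.0163; -0.1580 0.5490]  nu=[2.8569, 0.7995]  x^+=[1.2904, -1.1772]  P^+=[0.2136 -0.0260; -0.0260 0.2118]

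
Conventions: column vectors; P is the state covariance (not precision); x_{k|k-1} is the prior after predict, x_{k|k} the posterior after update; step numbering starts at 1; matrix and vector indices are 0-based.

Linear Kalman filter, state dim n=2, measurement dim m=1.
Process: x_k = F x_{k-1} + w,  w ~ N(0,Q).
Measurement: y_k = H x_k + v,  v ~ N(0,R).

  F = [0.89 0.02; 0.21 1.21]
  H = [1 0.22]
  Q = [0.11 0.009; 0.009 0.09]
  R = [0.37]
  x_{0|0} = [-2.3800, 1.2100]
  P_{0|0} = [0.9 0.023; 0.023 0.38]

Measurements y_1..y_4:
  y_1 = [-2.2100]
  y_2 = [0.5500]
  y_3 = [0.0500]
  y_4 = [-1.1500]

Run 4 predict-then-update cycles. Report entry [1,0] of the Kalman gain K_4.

K[1,0] = 0.5238

step 1: x^-=[-2.0940, 0.9643]  P^-=[0.8239 0.2113; 0.2113 0.6977]  S=[1.3206]  K=[0.6591; 0.2762]  nu=[-0.3281]  x^+=[-2.3103, 0.8737]  P^+=[0.2503 -0.0291; -0.0291 0.5970]
step 2: x^-=[-2.0387, 0.5720]  P^-=[0.3074 0.0387; 0.0387 0.9603]  S=[0.7409]  K=[0.4264; 0.3374]  nu=[2.4628]  x^+=[-0.9885, 1.4029]  P^+=[0.1727 -0.0679; -0.0679 0.8759]
step 3: x^-=[-0.8517, 1.4899]  P^-=[0.2447 -0.0109; -0.0109 1.3456]  S=[0.6751]  K=[0.3590; 0.4224]  nu=[0.5739]  x^+=[-0.6457, 1.7323]  P^+=[0.1577 -0.1133; -0.1133 1.2251]
step 4: x^-=[-0.5400, 1.9605]  P^-=[0.2314 -0.0543; -0.0543 1.8331]  S=[0.6662]  K=[0.3294; 0.5238]  nu=[-1.0413]  x^+=[-0.8830, 1.4151]  P^+=[0.1591 -0.1693; -0.1693 1.6503]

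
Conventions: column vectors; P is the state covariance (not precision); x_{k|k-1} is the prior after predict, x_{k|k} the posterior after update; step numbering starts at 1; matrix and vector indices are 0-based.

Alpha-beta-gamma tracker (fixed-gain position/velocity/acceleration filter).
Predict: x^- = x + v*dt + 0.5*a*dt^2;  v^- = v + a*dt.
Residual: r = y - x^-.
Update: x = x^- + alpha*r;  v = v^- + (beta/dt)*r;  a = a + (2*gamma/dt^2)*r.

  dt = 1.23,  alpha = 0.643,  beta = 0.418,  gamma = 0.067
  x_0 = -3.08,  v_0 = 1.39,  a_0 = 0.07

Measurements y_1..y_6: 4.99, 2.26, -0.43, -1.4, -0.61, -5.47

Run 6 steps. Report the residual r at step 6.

step 1: x_pred=-1.3173  r=6.3073  x^+=2.7383  v^+=3.6196  a^+=0.6287
step 2: x_pred=7.6659  r=-5.4059  x^+=4.1899  v^+=2.5557  a^+=0.1498
step 3: x_pred=7.4468  r=-7.8768  x^+=2.3820  v^+=0.0632  a^+=-0.5478
step 4: x_pred=2.0453  r=-3.4453  x^+=-0.1700  v^+=-1.7815  a^+=-0.8530
step 5: x_pred=-3.0065  r=2.3965  x^+=-1.4655  v^+=-2.0162  a^+=-0.6407
step 6: x_pred=-4.4302  r=-1.0398  x^+=-5.0988  v^+=-3.1577  a^+=-0.7328

resid = -1.0398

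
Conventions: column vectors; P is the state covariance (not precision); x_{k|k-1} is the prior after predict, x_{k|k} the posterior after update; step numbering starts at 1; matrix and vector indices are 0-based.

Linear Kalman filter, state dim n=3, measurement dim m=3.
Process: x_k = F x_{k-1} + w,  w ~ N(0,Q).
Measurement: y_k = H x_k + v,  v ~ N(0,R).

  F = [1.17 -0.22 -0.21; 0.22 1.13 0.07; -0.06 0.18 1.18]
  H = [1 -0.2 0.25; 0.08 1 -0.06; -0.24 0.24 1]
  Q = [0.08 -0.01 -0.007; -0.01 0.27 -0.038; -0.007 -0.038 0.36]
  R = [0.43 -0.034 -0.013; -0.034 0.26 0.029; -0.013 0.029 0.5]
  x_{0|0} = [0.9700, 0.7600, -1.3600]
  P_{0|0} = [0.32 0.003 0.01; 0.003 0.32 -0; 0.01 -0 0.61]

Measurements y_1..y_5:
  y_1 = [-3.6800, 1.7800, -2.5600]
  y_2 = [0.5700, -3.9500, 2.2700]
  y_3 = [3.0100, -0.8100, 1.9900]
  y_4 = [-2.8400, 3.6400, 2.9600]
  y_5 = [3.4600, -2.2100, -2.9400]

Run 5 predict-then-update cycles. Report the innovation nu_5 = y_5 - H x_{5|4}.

step 1: x^-=[1.2533, 0.9770, -1.5262]  P^-=[0.5540 -0.0120 -0.1787; -0.0120 0.6989 0.0757; -0.1787 0.0757 1.2194]  S=[0.9960 -0.1325 -0.0567; -0.1325 0.9575 0.1733; -0.0567 0.1733 1.9151]  K=[0.5241 0.1468 -0.1620; -0.0356 0.7077 0.0635; 0.1347 -0.1173 0.6832]  nu=[-4.3563, 0.6112, -0.9675]  x^+=[-0.7832, 1.5030, -2.8458]  P^+=[0.2285 -0.0043 -0.0277; -0.0043 0.1878 0.0066; -0.0277 0.0066 0.3282]
step 2: x^-=[-0.6494, 1.3269, -3.0405]  P^-=[0.4328 -0.0108 -0.1533; -0.0108 0.5205 0.0263; -0.1533 0.0263 0.8308]  S=[0.8606 -0.1136 -0.0851; -0.1136 0.7829 0.1096; -0.0851 0.1096 1.4731]  K=[0.4625 0.1316 -0.1594; -0.0349 0.6491 0.0541; 0.1018 -0.1161 0.6077]  nu=[2.2449, -5.4073, 4.8362]  x^+=[-1.0937, -2.0000, 0.7547]  P^+=[0.2036 -0.0043 -0.0320; -0.0043 0.1721 0.0040; -0.0320 0.0040 0.2905]
step 3: x^-=[-0.9981, -2.4477, 0.5962]  P^-=[0.3982 -0.0123 -0.1468; -0.0123 0.4985 0.0156; -0.1468 0.0156 0.7772]  S=[0.8267 -0.1157 -0.0820; -0.1157 0.7614 0.0986; -0.0820 0.0986 1.4082]  K=[0.4421 0.1247 -0.1572; -0.0362 0.6401 0.0512; 0.0959 -0.1185 0.5934]  nu=[3.3695, 1.7533, 1.7417]  x^+=[0.4365, -1.3581, 1.7452]  P^+=[0.1952 -0.0047 -0.0328; -0.0047 0.1697 0.0028; -0.0328 0.0028 0.2835]
step 4: x^-=[0.4430, -1.3164, 1.7887]  P^-=[0.3867 -0.0140 -0.1452; -0.0140 0.4946 0.0129; -0.1452 0.0129 0.7669]  S=[0.8161 -0.1181 -0.0802; -0.1181 0.7574 0.0963; -0.0802 0.0963 1.3951]  K=[0.4350 0.1216 -0.1564; -0.0371 0.6383 0.0505; 0.0945 -0.1195 0.5906]  nu=[-3.9935, 5.0283, 1.5935]  x^+=[-0.9322, 2.1217, 1.7515]  P^+=[0.1922 -0.0051 -0.0330; -0.0051 0.1692 0.0024; -0.0330 0.0024 0.2821]
step 5: x^-=[-1.9252, 2.3150, 2.5046]  P^-=[0.3828 -0.0150 -0.1449; -0.0150 0.4936 0.0122; -0.1449 0.0122 0.7648]  S=[0.8126 -0.1194 -0.0796; -0.1194 0.7563 0.0958; -0.0796 0.0958 1.3924]  K=[0.4325 0.1202 -0.1562; -0.0376 0.6378 0.0503; 0.0941 -0.1198 0.5900]  nu=[5.2221, -4.2207, -6.4623]  x^+=[0.8353, -0.8985, -0.3105]  P^+=[0.1911 -0.0053 -0.0331; -0.0053 0.1691 0.0023; -0.0331 0.0023 0.2818]

innov = [5.2221, -4.2207, -6.4623]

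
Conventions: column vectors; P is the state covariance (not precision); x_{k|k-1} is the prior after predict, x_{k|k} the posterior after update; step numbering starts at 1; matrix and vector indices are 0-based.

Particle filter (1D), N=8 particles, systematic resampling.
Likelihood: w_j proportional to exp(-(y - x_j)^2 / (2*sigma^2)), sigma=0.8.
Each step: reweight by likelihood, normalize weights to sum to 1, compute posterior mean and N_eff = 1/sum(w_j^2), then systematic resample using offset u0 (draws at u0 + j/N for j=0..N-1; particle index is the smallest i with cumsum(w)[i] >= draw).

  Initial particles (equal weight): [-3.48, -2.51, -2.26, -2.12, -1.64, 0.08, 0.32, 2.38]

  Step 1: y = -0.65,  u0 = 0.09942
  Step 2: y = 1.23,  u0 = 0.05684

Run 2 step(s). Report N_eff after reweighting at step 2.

step 1: w=[0.0010, 0.0337, 0.0663, 0.0929, 0.2336, 0.3313, 0.2409, 0.0004]  mean=-0.7132  Neff=4.2279  idx=[2, 4, 4, 5, 5, 5, 6, 6]
step 2: w=[0.0000, 0.0008, 0.0008, 0.1680, 0.1680, 0.1680, 0.2472, 0.2472]  mean=0.1960  Neff=4.8330  idx=[3, 4, 4, 5, 6, 6, 7, 7]

N_eff = 4.8330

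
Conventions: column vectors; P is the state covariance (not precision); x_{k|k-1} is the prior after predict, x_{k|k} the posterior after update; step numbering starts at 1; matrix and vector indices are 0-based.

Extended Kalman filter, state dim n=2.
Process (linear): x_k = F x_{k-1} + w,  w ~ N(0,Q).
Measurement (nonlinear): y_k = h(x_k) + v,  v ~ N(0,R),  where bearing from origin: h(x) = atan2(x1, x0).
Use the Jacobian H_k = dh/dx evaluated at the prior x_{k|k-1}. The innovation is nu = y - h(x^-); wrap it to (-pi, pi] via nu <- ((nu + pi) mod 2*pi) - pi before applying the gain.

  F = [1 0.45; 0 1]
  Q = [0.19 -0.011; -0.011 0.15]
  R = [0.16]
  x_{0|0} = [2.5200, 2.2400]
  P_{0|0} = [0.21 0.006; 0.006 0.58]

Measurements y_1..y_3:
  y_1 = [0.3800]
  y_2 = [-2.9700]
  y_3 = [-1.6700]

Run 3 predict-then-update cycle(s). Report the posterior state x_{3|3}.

x_post = [6.7054, 3.1451]

step 1: x^-=[3.5280, 2.2400]  P^-=[0.5229 0.2560; 0.2560 0.7300]  H_jac=[-0.1283 0.2020]  S=[0.1851]  K=[-0.0829; 0.6192]  nu=[-0.1857]  x^+=[3.5434, 2.1250]  P^+=[0.5216 0.2655; 0.2655 0.6590]
step 2: x^-=[4.4996, 2.1250]  P^-=[1.0840 0.5511; 0.5511 0.8090]  H_jac=[-0.0858 0.1817]  S=[0.1775]  K=[0.0401; 0.5618]  nu=[2.8720]  x^+=[4.6147, 3.7384]  P^+=[1.0837 0.5471; 0.5471 0.7530]
step 3: x^-=[6.2970, 3.7384]  P^-=[1.9185 0.8749; 0.8749 0.9030]  H_jac=[-0.0697 0.1174]  S=[0.1675]  K=[-0.1852; 0.2690]  nu=[-2.2058]  x^+=[6.7054, 3.1451]  P^+=[1.9128 0.8833; 0.8833 0.8909]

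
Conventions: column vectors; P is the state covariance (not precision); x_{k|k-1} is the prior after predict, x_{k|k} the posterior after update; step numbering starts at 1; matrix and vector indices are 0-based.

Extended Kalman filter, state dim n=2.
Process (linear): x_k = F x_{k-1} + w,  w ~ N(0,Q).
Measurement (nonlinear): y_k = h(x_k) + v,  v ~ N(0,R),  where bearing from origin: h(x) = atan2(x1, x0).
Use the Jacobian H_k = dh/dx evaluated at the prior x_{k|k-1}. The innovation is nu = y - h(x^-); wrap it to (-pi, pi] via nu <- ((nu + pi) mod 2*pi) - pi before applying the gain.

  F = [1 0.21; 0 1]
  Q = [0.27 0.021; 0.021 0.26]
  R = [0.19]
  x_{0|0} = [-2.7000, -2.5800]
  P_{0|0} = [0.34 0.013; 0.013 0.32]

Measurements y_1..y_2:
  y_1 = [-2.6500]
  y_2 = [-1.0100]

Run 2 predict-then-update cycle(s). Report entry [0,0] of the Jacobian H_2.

step 1: x^-=[-3.2418, -2.5800]  P^-=[0.6296 0.1012; 0.1012 0.5800]  H_jac=[0.1503 -0.1889]  S=[0.2192]  K=[0.3446; -0.4304]  nu=[-0.1806]  x^+=[-3.3040, -2.5023]  P^+=[0.6036 0.1337; 0.1337 0.5394]
step 2: x^-=[-3.8295, -2.5023]  P^-=[0.9535 0.2680; 0.2680 0.7994]  H_jac=[0.1196 -0.1830]  S=[0.2187]  K=[0.2971; -0.5224]  nu=[1.5528]  x^+=[-3.3681, -3.3135]  P^+=[0.9342 0.3019; 0.3019 0.7397]

H_jac[0,0] = 0.1196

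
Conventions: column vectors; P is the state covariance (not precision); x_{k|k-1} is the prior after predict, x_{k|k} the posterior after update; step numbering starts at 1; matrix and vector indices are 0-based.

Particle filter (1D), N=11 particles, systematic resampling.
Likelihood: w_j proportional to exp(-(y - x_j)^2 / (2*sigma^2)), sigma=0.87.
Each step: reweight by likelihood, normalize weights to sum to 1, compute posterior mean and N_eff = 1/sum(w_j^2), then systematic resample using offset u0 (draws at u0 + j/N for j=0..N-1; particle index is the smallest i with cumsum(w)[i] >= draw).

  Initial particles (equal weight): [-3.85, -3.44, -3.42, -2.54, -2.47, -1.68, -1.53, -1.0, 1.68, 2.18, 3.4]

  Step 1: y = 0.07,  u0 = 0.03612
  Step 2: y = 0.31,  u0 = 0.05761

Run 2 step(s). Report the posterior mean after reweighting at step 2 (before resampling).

step 1: w=[0.0000, 0.0003, 0.0003, 0.0106, 0.0135, 0.1265, 0.1763, 0.4489, 0.1726, 0.0505, 0.0006]  mean=-0.5913  Neff=3.5567  idx=[5, 5, 6, 6, 7, 7, 7, 7, 7, 8, 8]
step 2: w=[0.0287, 0.0287, 0.0419, 0.0419, 0.1263, 0.1263, 0.1263, 0.1263, 0.1263, 0.1136, 0.1136]  mean=-0.4746  Neff=9.0295  idx=[2, 4, 4, 5, 6, 6, 7, 8, 9, 9, 10]

post_mean = -0.4746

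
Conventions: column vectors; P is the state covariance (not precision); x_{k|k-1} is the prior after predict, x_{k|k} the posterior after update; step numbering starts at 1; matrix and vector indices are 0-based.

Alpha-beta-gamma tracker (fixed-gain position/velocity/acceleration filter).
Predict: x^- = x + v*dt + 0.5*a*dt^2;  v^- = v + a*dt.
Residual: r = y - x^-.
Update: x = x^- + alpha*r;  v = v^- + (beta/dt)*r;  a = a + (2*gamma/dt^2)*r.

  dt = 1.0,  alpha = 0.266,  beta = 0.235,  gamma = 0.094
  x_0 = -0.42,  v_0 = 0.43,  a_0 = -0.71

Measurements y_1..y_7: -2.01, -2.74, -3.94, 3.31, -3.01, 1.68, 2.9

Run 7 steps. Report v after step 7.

v_post = 5.9738

step 1: x_pred=-0.3450  r=-1.6650  x^+=-0.7879  v^+=-0.6713  a^+=-1.0230
step 2: x_pred=-1.9707  r=-0.7693  x^+=-2.1753  v^+=-1.8751  a^+=-1.1677
step 3: x_pred=-4.6342  r=0.6942  x^+=-4.4496  v^+=-2.8796  a^+=-1.0371
step 4: x_pred=-7.8477  r=11.1577  x^+=-4.8798  v^+=-1.2947  a^+=1.0605
step 5: x_pred=-5.6442  r=2.6342  x^+=-4.9435  v^+=0.3849  a^+=1.5557
step 6: x_pred=-3.7807  r=5.4607  x^+=-2.3282  v^+=3.2239  a^+=2.5824
step 7: x_pred=2.1869  r=0.7131  x^+=2.3766  v^+=5.9738  a^+=2.7164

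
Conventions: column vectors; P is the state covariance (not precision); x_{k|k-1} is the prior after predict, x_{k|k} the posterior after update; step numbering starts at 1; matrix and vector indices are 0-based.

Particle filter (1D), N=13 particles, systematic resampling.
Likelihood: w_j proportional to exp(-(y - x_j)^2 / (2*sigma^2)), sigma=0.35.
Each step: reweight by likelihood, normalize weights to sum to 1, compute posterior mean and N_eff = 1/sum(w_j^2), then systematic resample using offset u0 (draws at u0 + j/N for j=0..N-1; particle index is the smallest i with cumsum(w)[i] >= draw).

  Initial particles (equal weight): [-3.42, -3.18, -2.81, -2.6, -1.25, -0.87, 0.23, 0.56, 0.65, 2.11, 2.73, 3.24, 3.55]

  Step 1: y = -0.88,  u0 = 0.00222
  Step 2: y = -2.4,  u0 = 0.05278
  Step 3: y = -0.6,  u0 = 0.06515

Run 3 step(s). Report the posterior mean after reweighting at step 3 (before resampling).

step 1: w=[0.0000, 0.0000, 0.0000, 0.0000, 0.3623, 0.6333, 0.0041, 0.0001, 0.0000, 0.0000, 0.0000, 0.0000, 0.0000]  mean=-1.0029  Neff=1.8783  idx=[4, 4, 4, 4, 4, 5, 5, 5, 5, 5, 5, 5, 5]
step 2: w=[0.1951, 0.1951, 0.1951, 0.1951, 0.1951, 0.0031, 0.0031, 0.0031, 0.0031, 0.0031, 0.0031, 0.0031, 0.0031]  mean=-1.2407  Neff=5.2516  idx=[0, 0, 1, 1, 1, 2, 2, 3, 3, 3, 4, 4, 5]
step 3: w=[0.0619, 0.0619, 0.0619, 0.0619, 0.0619, 0.0619, 0.0619, 0.0619, 0.0619, 0.0619, 0.0619, 0.0619, 0.2577]  mean=-1.1521  Neff=8.9027  idx=[1, 2, 3, 4, 6, 7, 8, 9, 11, 12, 12, 12, 12]

post_mean = -1.1521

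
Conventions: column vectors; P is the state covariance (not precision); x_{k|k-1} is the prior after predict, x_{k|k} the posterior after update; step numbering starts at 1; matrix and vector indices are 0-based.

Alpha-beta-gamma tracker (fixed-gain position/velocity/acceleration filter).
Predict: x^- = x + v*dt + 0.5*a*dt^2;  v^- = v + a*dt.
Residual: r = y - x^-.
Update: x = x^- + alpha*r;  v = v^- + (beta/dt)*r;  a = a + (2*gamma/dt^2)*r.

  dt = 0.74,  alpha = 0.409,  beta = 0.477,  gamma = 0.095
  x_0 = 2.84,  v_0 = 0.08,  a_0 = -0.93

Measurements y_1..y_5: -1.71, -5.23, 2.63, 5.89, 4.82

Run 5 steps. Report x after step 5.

x_post = 4.9894

step 1: x_pred=2.6446  r=-4.3546  x^+=0.8635  v^+=-3.4151  a^+=-2.4409
step 2: x_pred=-2.3320  r=-2.8980  x^+=-3.5173  v^+=-7.0895  a^+=-3.4464
step 3: x_pred=-9.7071  r=12.3371  x^+=-4.6612  v^+=-1.6874  a^+=0.8342
step 4: x_pred=-5.6815  r=11.5715  x^+=-0.9488  v^+=6.3888  a^+=4.8491
step 5: x_pred=5.1067  r=-0.2867  x^+=4.9894  v^+=9.7924  a^+=4.7496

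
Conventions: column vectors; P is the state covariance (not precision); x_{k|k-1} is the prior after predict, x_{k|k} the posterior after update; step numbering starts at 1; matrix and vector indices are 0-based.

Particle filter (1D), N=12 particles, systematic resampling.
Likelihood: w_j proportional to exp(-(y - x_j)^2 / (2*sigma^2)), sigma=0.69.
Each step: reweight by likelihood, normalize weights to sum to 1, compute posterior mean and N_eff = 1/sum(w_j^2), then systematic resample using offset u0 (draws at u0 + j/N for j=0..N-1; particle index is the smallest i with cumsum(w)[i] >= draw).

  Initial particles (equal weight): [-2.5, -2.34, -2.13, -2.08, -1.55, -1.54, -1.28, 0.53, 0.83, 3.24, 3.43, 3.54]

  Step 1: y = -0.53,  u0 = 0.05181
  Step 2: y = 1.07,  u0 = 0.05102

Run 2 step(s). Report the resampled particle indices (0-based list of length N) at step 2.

step 1: w=[0.0090, 0.0170, 0.0362, 0.0427, 0.1784, 0.1822, 0.2947, 0.1635, 0.0763, 0.0000, 0.0000, 0.0000]  mean=-1.0127  Neff=5.3213  idx=[2, 4, 4, 5, 5, 6, 6, 6, 6, 7, 7, 8]
step 2: w=[0.0000, 0.0003, 0.0003, 0.0003, 0.0003, 0.0012, 0.0012, 0.0012, 0.0012, 0.3031, 0.3031, 0.3875]  mean=0.6346  Neff=2.9945  idx=[9, 9, 9, 9, 10, 10, 10, 11, 11, 11, 11, 11]

resampled_idx = [9, 9, 9, 9, 10, 10, 10, 11, 11, 11, 11, 11]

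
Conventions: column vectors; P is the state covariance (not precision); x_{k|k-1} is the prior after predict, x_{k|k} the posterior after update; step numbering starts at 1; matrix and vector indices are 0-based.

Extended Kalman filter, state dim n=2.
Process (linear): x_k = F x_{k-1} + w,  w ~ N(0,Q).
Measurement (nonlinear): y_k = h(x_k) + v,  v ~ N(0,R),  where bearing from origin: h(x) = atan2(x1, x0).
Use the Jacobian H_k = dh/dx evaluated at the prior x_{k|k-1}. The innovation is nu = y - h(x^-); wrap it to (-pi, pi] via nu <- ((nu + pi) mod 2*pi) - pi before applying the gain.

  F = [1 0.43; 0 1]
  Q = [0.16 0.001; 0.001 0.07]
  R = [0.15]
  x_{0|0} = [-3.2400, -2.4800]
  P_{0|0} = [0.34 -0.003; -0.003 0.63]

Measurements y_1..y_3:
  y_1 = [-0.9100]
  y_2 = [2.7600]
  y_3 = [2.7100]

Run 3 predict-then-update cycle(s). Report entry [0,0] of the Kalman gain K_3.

step 1: x^-=[-4.3064, -2.4800]  P^-=[0.6139 0.2689; 0.2689 0.7000]  H_jac=[0.1004 -0.1744]  S=[0.1681]  K=[0.0878; -0.5656]  nu=[1.7091]  x^+=[-4.1563, -3.4467]  P^+=[0.6126 0.2772; 0.2772 0.6462]
step 2: x^-=[-5.6384, -3.4467]  P^-=[1.1305 0.5561; 0.5561 0.7162]  H_jac=[0.0789 -0.1291]  S=[0.1576]  K=[0.1105; -0.3082]  nu=[-0.9303]  x^+=[-5.7412, -3.1601]  P^+=[1.1286 0.5615; 0.5615 0.7013]
step 3: x^-=[-7.1001, -3.1601]  P^-=[1.9012 0.8640; 0.8640 0.7713]  H_jac=[0.0523 -0.1176]  S=[0.1552]  K=[-0.0135; -0.2928]  nu=[-0.8503]  x^+=[-7.0885, -2.9111]  P^+=[1.9011 0.8634; 0.8634 0.7579]

K[0,0] = -0.0135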